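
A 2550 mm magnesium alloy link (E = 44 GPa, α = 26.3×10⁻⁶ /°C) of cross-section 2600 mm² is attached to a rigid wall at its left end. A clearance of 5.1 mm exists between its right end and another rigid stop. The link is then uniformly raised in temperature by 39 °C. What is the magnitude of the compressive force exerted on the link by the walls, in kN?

P ≈ 0 kN

If the wall were absent the link would grow by αΔT L = 26.3×10⁻⁶ × 39 × 2550 = 2.616 mm.
This is smaller than the 5.1 mm clearance, so the link expands freely without reaching the stop — the stress is zero.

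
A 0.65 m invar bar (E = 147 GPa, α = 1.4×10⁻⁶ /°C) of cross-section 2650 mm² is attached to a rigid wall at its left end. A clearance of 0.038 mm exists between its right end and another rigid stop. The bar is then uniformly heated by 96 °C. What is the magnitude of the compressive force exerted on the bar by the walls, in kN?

Unrestrained expansion: δ_free = αΔT L = 1.4×10⁻⁶ × 96 × 650 = 0.08736 mm.
The gap closes (δ_free > 0.038 mm) and the wall then resists a further 0.08736 − 0.038 = 0.04936 mm of expansion.
Compatibility: PL/(AE) = 0.04936 mm, so σ = P/A = E × (0.04936/650) = 11.16 MPa.
Force on the wall = σA = 11.16 × 2650 mm² = 29.58 kN.

P ≈ 29.6 kN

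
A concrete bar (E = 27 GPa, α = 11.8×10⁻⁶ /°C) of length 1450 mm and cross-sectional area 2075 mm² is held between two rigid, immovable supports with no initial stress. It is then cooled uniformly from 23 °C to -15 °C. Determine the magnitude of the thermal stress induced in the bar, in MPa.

The supports are rigid, so the total axial strain is zero. The restrained thermal strain is ε = αΔT = 11.8×10⁻⁶ × 38 = 448.4×10⁻⁶.
The stress required to suppress this strain is σ = Eε = 27×10³ × 448.4×10⁻⁶ = 12.11 MPa, tensile since the bar is trying to contract.

σ ≈ 12.1 MPa (tensile)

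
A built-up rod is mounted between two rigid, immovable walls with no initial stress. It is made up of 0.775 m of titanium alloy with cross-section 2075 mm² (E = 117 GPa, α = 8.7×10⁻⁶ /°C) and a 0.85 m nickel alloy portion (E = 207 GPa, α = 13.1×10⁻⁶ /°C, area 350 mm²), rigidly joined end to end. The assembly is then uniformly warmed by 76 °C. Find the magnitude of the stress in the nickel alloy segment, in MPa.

Free thermal expansion of the whole bar: Σ αᵢΔT Lᵢ = 8.7×10⁻⁶×76×775 + 13.1×10⁻⁶×76×850 = 1.359 mm.
The walls prevent any net length change, so an axial force P (same in every segment) develops. Compatibility: P · Σ Lᵢ/(AᵢEᵢ) = δ_free.
Σ Lᵢ/(AᵢEᵢ) = 775/(2075×117×10³) + 850/(350×207×10³) = 1.492×10⁻⁵ mm/N.
Hence P = δ_free / Σ(L/AE) = 1.359/1.492×10⁻⁵ = 91.04 kN (compressive).
σ_{nickel alloy} = P / A = 91040 / 350 = 260.1 MPa.

σ ≈ 260 MPa (compressive)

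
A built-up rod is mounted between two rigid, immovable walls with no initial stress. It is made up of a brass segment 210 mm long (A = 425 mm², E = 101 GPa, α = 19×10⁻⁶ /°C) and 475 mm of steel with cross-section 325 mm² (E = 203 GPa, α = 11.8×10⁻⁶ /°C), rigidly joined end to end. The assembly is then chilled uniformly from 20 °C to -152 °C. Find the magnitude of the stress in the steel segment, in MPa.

With the walls removed the bar would change length by δ_free = Σ αᵢΔT Lᵢ = 19×10⁻⁶×172×210 + 11.8×10⁻⁶×172×475 = 1.65 mm.
The rigid supports impose zero overall length change; the single axial force P common to all segments must satisfy P Σ Lᵢ/(AᵢEᵢ) = δ_free.
The series flexibility is Σ Lᵢ/(AᵢEᵢ) = 210/(425×101×10³) + 475/(325×203×10³) = 1.209×10⁻⁵ mm/N.
So P = 1.65 / 1.209×10⁻⁵ = 136.5 kN, tensile.
σ_{steel} = P / A = 136500 / 325 = 419.9 MPa.

σ ≈ 420 MPa (tensile)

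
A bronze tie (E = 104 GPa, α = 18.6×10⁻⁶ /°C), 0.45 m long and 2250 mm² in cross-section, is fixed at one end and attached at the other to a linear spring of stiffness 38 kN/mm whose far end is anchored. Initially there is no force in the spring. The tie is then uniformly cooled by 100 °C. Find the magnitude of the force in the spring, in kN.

If the spring were absent the tie would shorten by αΔT L = 18.6×10⁻⁶ × 100 × 450 = 0.837 mm.
Let P be the tensile force in the spring. The tie extends elastically by PL/(AE) and the spring stretches by P/k; together these equal δ_free.
P [ L/(AE) + 1/k ] = δ_free → P [ 450/(2250×104×10³) + 1/(38×10³) ] = 0.837.
P = 0.837 / 2.824×10⁻⁵ = 29640 N.

P ≈ 29.6 kN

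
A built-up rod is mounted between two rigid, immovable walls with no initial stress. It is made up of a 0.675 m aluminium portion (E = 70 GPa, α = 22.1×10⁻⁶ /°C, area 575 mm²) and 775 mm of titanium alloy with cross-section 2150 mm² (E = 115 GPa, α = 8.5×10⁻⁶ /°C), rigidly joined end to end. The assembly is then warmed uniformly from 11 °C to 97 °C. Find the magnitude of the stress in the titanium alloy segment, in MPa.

Free thermal expansion of the whole bar: Σ αᵢΔT Lᵢ = 22.1×10⁻⁶×86×675 + 8.5×10⁻⁶×86×775 = 1.849 mm.
The rigid supports impose zero overall length change; the single axial force P common to all segments must satisfy P Σ Lᵢ/(AᵢEᵢ) = δ_free.
The series flexibility is Σ Lᵢ/(AᵢEᵢ) = 675/(575×70×10³) + 775/(2150×115×10³) = 1.99×10⁻⁵ mm/N.
P = 1.849 / 1.99×10⁻⁵ = 92910 N = 92.91 kN, compressive.
σ_{titanium alloy} = P / A = 92910 / 2150 = 43.22 MPa.

σ ≈ 43.2 MPa (compressive)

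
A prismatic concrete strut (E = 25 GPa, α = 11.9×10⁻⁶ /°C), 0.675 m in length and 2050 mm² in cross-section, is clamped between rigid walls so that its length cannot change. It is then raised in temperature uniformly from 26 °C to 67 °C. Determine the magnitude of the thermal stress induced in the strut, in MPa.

The supports are rigid, so the total axial strain is zero. The restrained thermal strain is ε = αΔT = 11.9×10⁻⁶ × 41 = 487.9×10⁻⁶.
The stress required to suppress this strain is σ = Eε = 25×10³ × 487.9×10⁻⁶ = 12.2 MPa, compressive since the strut is trying to expand.

σ ≈ 12.2 MPa (compressive)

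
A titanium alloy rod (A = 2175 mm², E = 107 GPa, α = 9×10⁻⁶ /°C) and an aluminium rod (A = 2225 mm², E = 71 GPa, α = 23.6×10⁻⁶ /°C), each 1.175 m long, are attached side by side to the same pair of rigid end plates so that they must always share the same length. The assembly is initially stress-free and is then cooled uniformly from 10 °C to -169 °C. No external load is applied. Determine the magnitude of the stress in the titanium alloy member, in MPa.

Both members must finish at the same length. With the larger α, the aluminium tends to over-contract; the plates restrain it, putting the aluminium in tension and the titanium alloy in compression. With no external load the two internal forces are equal and opposite, magnitude P.
Equating the net (thermal + elastic) strains gives |α₁ − α₂|·ΔT = P·[1/(A₁E₁) + 1/(A₂E₂)].
|α₁ − α₂|·ΔT = 14.6×10⁻⁶ × 179 = 0.002613.
1/(A₁E₁) + 1/(A₂E₂) = 1/(2175×107×10³) + 1/(2225×71×10³) = 1.063×10⁻⁸ N⁻¹.
P = 0.002613 / 1.063×10⁻⁸ = 245900 N = 245.9 kN.
σ_{titanium alloy} = P/A₁ = 245900/2175 = 113.1 MPa, compressive.

σ ≈ 113 MPa (compressive)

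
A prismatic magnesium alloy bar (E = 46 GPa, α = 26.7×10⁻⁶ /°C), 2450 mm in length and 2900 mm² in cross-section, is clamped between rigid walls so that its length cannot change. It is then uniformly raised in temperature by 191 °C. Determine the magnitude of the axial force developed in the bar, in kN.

P ≈ 680 kN (compressive)

Full restraint means ε = 0, so the stress is σ = EαΔT = 46×10³ × 26.7×10⁻⁶ × 191 = 234.6 MPa.
P = AEαΔT = 2900 × 46×10³ × 26.7×10⁻⁶ × 191 = 680.3 kN (compressive).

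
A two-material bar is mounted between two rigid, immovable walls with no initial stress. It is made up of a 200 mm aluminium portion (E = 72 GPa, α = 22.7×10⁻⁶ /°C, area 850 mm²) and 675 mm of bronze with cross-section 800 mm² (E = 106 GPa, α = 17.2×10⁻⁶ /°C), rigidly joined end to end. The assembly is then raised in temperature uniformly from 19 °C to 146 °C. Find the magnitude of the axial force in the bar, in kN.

If the supports were absent, the total length change would be Σ αᵢΔT Lᵢ = 22.7×10⁻⁶×127×200 + 17.2×10⁻⁶×127×675 = 2.051 mm.
The rigid supports impose zero overall length change; the single axial force P common to all segments must satisfy P Σ Lᵢ/(AᵢEᵢ) = δ_free.
Σ Lᵢ/(AᵢEᵢ) = 200/(850×72×10³) + 675/(800×106×10³) = 1.123×10⁻⁵ mm/N.
Hence P = δ_free / Σ(L/AE) = 2.051/1.123×10⁻⁵ = 182.7 kN (compressive).

P ≈ 183 kN (compressive)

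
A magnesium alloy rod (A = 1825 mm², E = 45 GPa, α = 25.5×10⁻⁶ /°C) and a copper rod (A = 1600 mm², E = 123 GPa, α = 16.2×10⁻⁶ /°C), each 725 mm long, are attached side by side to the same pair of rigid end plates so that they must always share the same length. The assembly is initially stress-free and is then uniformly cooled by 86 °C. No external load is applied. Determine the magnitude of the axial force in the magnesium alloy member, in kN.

P ≈ 46.3 kN (tensile in the magnesium alloy)

Both members must finish at the same length. With the larger α, the magnesium alloy tends to over-contract; the plates restrain it, putting the magnesium alloy in tension and the copper in compression. With no external load the two internal forces are equal and opposite, magnitude P.
Compatibility of the two members (thermal + elastic change equal): (α₁ − α₂)ΔT = P·[1/(A₁E₁) + 1/(A₂E₂)].
|α₁ − α₂|·ΔT = 9.3×10⁻⁶ × 86 = 0.0007998.
1/(A₁E₁) + 1/(A₂E₂) = 1/(1825×45×10³) + 1/(1600×123×10³) = 1.726×10⁻⁸ N⁻¹.
P = 0.0007998 / 1.726×10⁻⁸ = 46340 N = 46.34 kN.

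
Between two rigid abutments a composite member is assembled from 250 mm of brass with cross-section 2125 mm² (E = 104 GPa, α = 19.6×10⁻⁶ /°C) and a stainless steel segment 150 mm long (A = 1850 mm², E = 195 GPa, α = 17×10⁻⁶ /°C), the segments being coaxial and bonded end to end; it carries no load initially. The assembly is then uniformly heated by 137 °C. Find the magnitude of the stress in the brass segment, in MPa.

σ ≈ 310 MPa (compressive)

With the walls removed the bar would change length by δ_free = Σ αᵢΔT Lᵢ = 19.6×10⁻⁶×137×250 + 17×10⁻⁶×137×150 = 1.021 mm.
The rigid supports impose zero overall length change; the single axial force P common to all segments must satisfy P Σ Lᵢ/(AᵢEᵢ) = δ_free.
Σ Lᵢ/(AᵢEᵢ) = 250/(2125×104×10³) + 150/(1850×195×10³) = 1.547×10⁻⁶ mm/N.
So P = 1.021 / 1.547×10⁻⁶ = 659.8 kN, compressive.
σ_{brass} = P / A = 659800 / 2125 = 310.5 MPa.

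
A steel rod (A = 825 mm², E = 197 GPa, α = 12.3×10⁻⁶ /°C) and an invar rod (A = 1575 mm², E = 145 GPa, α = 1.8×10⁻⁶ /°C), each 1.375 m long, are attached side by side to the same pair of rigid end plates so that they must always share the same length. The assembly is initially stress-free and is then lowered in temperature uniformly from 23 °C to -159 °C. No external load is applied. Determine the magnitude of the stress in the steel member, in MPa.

σ ≈ 220 MPa (tensile)

The steel has the larger α, so on cooling it would change length more than the invar if both were free. The rigid plates force a common final length, so the steel is put into tension and the invar into compression, with equal and opposite forces P (no external load).
Equating the net (thermal + elastic) strains gives |α₁ − α₂|·ΔT = P·[1/(A₁E₁) + 1/(A₂E₂)].
|α₁ − α₂|·ΔT = 10.5×10⁻⁶ × 182 = 0.001911.
1/(A₁E₁) + 1/(A₂E₂) = 1/(825×197×10³) + 1/(1575×145×10³) = 1.053×10⁻⁸ N⁻¹.
P = 0.001911 / 1.053×10⁻⁸ = 181500 N = 181.5 kN.
σ_{steel} = P/A₁ = 181500/825 = 219.9 MPa, tensile.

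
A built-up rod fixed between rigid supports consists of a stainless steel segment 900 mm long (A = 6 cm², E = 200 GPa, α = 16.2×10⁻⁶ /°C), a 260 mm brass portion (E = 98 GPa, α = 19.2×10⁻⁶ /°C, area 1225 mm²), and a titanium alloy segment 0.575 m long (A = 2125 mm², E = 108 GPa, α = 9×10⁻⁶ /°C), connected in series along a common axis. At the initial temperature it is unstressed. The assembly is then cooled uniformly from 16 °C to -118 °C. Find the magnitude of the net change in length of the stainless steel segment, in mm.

|ΔL| ≈ 0.0897 mm

If the supports were absent, the total length change would be Σ αᵢΔT Lᵢ = 16.2×10⁻⁶×134×900 + 19.2×10⁻⁶×134×260 + 9×10⁻⁶×134×575 = 3.316 mm.
The walls prevent any net length change, so an axial force P (same in every segment) develops. Compatibility: P · Σ Lᵢ/(AᵢEᵢ) = δ_free.
The series flexibility is Σ Lᵢ/(AᵢEᵢ) = 900/(600×200×10³) + 260/(1225×98×10³) + 575/(2125×108×10³) = 1.217×10⁻⁵ mm/N.
P = 3.316 / 1.217×10⁻⁵ = 272500 N = 272.5 kN, tensile.
For the stainless steel segment, free thermal change = 16.2×10⁻⁶×134×900 = 1.954 mm and elastic change from P = 272500×900/(600×200×10³) = 2.043 mm; these oppose, so the net change is 0.0897 mm (segment lengthens).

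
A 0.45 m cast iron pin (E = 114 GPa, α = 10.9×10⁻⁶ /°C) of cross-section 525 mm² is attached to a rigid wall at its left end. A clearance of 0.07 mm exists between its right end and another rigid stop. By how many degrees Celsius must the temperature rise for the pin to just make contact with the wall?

Contact occurs when the free expansion equals the gap: αΔT L = 0.07 mm.
ΔT = 0.07 / (10.9×10⁻⁶ × 450) = 14.27 °C.

ΔT ≈ 14.3 °C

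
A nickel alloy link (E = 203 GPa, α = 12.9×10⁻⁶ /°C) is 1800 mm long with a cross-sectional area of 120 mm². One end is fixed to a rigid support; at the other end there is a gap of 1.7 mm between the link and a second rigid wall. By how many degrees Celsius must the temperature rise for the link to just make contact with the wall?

The gap closes when αΔT L = 1.7 mm, since the link is still unstressed at that instant.
ΔT = 1.7 / (12.9×10⁻⁶ × 1800) = 73.21 °C.

ΔT ≈ 73.2 °C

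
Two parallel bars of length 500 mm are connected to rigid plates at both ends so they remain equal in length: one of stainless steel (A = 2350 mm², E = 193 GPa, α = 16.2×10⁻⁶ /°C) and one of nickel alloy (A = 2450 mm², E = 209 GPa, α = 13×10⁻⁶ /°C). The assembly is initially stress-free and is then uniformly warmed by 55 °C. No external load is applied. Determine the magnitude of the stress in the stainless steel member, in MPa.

The stainless steel has the larger α, so on heating it would change length more than the nickel alloy if both were free. The rigid plates force a common final length, so the stainless steel is put into compression and the nickel alloy into tension, with equal and opposite forces P (no external load).
Compatibility of the two members (thermal + elastic change equal): (α₁ − α₂)ΔT = P·[1/(A₁E₁) + 1/(A₂E₂)].
|α₁ − α₂|·ΔT = 3.2×10⁻⁶ × 55 = 0.000176.
1/(A₁E₁) + 1/(A₂E₂) = 1/(2350×193×10³) + 1/(2450×209×10³) = 4.158×10⁻⁹ N⁻¹.
So P = 0.000176 / 4.158×10⁻⁹ = 42.33 kN.
σ_{stainless steel} = P/A₁ = 42330/2350 = 18.01 MPa, compressive.

σ ≈ 18 MPa (compressive)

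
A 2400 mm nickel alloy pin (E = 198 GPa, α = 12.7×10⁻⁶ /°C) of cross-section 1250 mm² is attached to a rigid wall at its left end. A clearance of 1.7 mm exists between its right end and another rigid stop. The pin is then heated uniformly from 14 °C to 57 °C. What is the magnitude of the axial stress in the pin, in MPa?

σ ≈ 0 MPa

Unrestrained expansion: δ_free = αΔT L = 12.7×10⁻⁶ × 43 × 2400 = 1.311 mm.
Since δ_free = 1.31 mm is less than the 1.7 mm gap, the pin never touches the wall. No axial force develops.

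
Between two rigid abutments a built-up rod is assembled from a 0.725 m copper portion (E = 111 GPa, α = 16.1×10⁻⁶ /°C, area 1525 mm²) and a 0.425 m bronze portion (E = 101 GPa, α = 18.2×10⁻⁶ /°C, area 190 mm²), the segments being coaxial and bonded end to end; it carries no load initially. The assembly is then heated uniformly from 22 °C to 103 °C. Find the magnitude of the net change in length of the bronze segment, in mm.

With the walls removed the bar would change length by δ_free = Σ αᵢΔT Lᵢ = 16.1×10⁻⁶×81×725 + 18.2×10⁻⁶×81×425 = 1.572 mm.
The walls prevent any net length change, so an axial force P (same in every segment) develops. Compatibility: P · Σ Lᵢ/(AᵢEᵢ) = δ_free.
The series flexibility is Σ Lᵢ/(AᵢEᵢ) = 725/(1525×111×10³) + 425/(190×101×10³) = 2.643×10⁻⁵ mm/N.
P = 1.572 / 2.643×10⁻⁵ = 59480 N = 59.48 kN, compressive.
For the bronze segment, free thermal change = 18.2×10⁻⁶×81×425 = 0.6265 mm and elastic change from P = 59480×425/(190×101×10³) = 1.317 mm; these oppose, so the net change is 0.691 mm (segment shortens).

|ΔL| ≈ 0.691 mm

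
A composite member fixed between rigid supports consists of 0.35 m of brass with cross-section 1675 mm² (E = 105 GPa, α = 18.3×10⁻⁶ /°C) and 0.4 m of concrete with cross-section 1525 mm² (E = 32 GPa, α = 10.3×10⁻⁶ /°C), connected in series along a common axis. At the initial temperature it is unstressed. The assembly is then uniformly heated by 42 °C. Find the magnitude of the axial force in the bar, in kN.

P ≈ 43.4 kN (compressive)

Free thermal expansion of the whole bar: Σ αᵢΔT Lᵢ = 18.3×10⁻⁶×42×350 + 10.3×10⁻⁶×42×400 = 0.4421 mm.
The rigid supports impose zero overall length change; the single axial force P common to all segments must satisfy P Σ Lᵢ/(AᵢEᵢ) = δ_free.
Σ Lᵢ/(AᵢEᵢ) = 350/(1675×105×10³) + 400/(1525×32×10³) = 1.019×10⁻⁵ mm/N.
Hence P = δ_free / Σ(L/AE) = 0.4421/1.019×10⁻⁵ = 43.39 kN (compressive).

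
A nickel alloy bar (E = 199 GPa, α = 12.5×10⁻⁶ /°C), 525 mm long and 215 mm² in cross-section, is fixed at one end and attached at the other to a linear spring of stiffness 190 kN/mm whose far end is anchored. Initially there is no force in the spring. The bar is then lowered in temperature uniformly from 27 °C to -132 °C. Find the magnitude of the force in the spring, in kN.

P ≈ 59.5 kN

Free thermal contraction: δ_free = αΔT L = 12.5×10⁻⁶ × 159 × 525 = 1.043 mm.
Let P be the tensile force in the spring. The bar extends elastically by PL/(AE) and the spring stretches by P/k; together these equal δ_free.
P [ L/(AE) + 1/k ] = δ_free → P [ 525/(215×199×10³) + 1/(190×10³) ] = 1.043.
P = 1.043 / 1.753×10⁻⁵ = 59510 N.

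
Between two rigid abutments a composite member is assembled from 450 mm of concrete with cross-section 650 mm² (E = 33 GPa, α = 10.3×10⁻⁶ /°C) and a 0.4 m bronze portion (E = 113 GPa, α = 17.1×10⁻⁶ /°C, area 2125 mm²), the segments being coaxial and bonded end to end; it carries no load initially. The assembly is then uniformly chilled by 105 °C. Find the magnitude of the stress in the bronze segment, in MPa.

σ ≈ 25 MPa (tensile)

With the walls removed the bar would change length by δ_free = Σ αᵢΔT Lᵢ = 10.3×10⁻⁶×105×450 + 17.1×10⁻⁶×105×400 = 1.205 mm.
The rigid supports impose zero overall length change; the single axial force P common to all segments must satisfy P Σ Lᵢ/(AᵢEᵢ) = δ_free.
Σ Lᵢ/(AᵢEᵢ) = 450/(650×33×10³) + 400/(2125×113×10³) = 2.264×10⁻⁵ mm/N.
Hence P = δ_free / Σ(L/AE) = 1.205/2.264×10⁻⁵ = 53.21 kN (tensile).
σ_{bronze} = P / A = 53210 / 2125 = 25.04 MPa.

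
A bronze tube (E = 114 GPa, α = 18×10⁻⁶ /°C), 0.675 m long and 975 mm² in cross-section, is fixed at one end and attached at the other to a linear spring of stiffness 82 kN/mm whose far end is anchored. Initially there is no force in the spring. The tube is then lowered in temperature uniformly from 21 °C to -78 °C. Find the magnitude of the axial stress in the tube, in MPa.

Free thermal contraction: δ_free = αΔT L = 18×10⁻⁶ × 99 × 675 = 1.203 mm.
With a force P in the spring, the elastic change of the tube is PL/(AE) and that of the spring is P/k; compatibility requires their sum to equal δ_free.
So P = δ_free / [L/(AE) + 1/k] = 1.203 / [ 675/(975×114×10³) + 1/(82×10³) ].
P = 1.203 / 1.827×10⁻⁵ = 65840 N.
σ = P/A = 65840/975 = 67.53 MPa.

σ ≈ 67.5 MPa (tensile)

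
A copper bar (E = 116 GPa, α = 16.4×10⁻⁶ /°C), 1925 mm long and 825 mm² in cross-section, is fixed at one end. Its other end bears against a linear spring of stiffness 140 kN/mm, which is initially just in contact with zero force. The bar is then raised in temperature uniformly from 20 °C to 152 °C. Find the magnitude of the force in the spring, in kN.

Free thermal expansion: δ_free = αΔT L = 16.4×10⁻⁶ × 132 × 1925 = 4.167 mm.
Let P be the compressive force at the spring. The bar shortens elastically by PL/(AE) and the spring compresses by P/k; together these equal δ_free.
P [ L/(AE) + 1/k ] = δ_free → P [ 1925/(825×116×10³) + 1/(140×10³) ] = 4.167.
P = 4.167 / 2.726×10⁻⁵ = 152900 N.

P ≈ 153 kN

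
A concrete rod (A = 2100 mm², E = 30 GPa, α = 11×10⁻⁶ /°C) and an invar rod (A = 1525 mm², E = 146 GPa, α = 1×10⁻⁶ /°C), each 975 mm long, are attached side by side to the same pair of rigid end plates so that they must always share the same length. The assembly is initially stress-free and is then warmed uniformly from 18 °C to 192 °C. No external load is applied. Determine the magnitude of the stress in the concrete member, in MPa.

σ ≈ 40.7 MPa (compressive)

Both members must finish at the same length. With the larger α, the concrete tends to over-expand; the plates restrain it, putting the concrete in compression and the invar in tension. With no external load the two internal forces are equal and opposite, magnitude P.
Setting the final lengths equal and cancelling L: (α₁ − α₂)ΔT = P/(A₁E₁) + P/(A₂E₂).
|α₁ − α₂|·ΔT = 10×10⁻⁶ × 174 = 0.00174.
1/(A₁E₁) + 1/(A₂E₂) = 1/(2100×30×10³) + 1/(1525×146×10³) = 2.036×10⁻⁸ N⁻¹.
So P = 0.00174 / 2.036×10⁻⁸ = 85.44 kN.
σ_{concrete} = P/A₁ = 85440/2100 = 40.69 MPa, compressive.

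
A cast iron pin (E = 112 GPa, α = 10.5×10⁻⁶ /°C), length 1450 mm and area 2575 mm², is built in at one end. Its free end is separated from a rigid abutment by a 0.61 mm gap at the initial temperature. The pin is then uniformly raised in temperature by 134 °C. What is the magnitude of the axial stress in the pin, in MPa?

Unrestrained expansion: δ_free = αΔT L = 10.5×10⁻⁶ × 134 × 1450 = 2.04 mm.
This exceeds the 0.61 mm gap, so the wall pushes back. The portion of expansion that must be recovered elastically is δ_free − gap = 2.04 − 0.61 = 1.43 mm.
That suppressed elongation corresponds to σ = E·Δ/L = 112×10³ × 1.43/1450 = 110.5 MPa.

σ ≈ 110 MPa (compressive)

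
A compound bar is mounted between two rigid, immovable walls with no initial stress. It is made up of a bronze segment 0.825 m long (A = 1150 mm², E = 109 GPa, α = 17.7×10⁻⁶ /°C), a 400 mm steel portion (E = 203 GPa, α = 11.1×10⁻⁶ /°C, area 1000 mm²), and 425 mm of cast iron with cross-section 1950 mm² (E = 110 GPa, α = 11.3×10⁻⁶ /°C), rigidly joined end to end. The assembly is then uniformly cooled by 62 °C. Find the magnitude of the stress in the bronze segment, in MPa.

If the supports were absent, the total length change would be Σ αᵢΔT Lᵢ = 17.7×10⁻⁶×62×825 + 11.1×10⁻⁶×62×400 + 11.3×10⁻⁶×62×425 = 1.478 mm.
The walls prevent any net length change, so an axial force P (same in every segment) develops. Compatibility: P · Σ Lᵢ/(AᵢEᵢ) = δ_free.
Σ Lᵢ/(AᵢEᵢ) = 825/(1150×109×10³) + 400/(1000×203×10³) + 425/(1950×110×10³) = 1.053×10⁻⁵ mm/N.
Hence P = δ_free / Σ(L/AE) = 1.478/1.053×10⁻⁵ = 140.4 kN (tensile).
σ_{bronze} = P / A = 140400 / 1150 = 122 MPa.

σ ≈ 122 MPa (tensile)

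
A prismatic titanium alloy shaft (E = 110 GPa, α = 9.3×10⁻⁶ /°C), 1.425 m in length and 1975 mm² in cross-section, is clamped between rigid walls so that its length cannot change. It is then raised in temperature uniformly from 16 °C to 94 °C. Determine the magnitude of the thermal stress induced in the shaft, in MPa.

σ ≈ 79.8 MPa (compressive)

With length fixed, the mechanical strain must cancel the thermal strain αΔT = 9.3×10⁻⁶ × 78 = 725.4×10⁻⁶.
The stress required to suppress this strain is σ = Eε = 110×10³ × 725.4×10⁻⁶ = 79.79 MPa, compressive since the shaft is trying to expand.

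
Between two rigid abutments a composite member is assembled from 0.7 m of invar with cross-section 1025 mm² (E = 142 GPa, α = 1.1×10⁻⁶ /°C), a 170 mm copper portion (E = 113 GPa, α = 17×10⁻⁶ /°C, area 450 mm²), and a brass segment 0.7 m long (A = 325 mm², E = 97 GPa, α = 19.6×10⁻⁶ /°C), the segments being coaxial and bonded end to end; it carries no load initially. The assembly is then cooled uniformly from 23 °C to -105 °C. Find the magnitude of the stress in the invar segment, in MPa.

Free thermal contraction of the whole bar: Σ αᵢΔT Lᵢ = 1.1×10⁻⁶×128×700 + 17×10⁻⁶×128×170 + 19.6×10⁻⁶×128×700 = 2.225 mm.
Since the ends are fixed, an axial force P builds up, equal in every segment, with P · Σ Lᵢ/(AᵢEᵢ) = δ_free.
Σ Lᵢ/(AᵢEᵢ) = 700/(1025×142×10³) + 170/(450×113×10³) + 700/(325×97×10³) = 3.036×10⁻⁵ mm/N.
P = 2.225 / 3.036×10⁻⁵ = 73280 N = 73.28 kN, tensile.
σ_{invar} = P / A = 73280 / 1025 = 71.49 MPa.

σ ≈ 71.5 MPa (tensile)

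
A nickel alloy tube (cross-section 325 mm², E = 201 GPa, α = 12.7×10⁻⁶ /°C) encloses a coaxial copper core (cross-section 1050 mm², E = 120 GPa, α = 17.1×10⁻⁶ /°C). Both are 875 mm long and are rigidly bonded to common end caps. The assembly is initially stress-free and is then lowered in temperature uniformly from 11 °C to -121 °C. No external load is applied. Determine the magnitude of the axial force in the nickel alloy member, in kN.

P ≈ 25 kN (compressive in the nickel alloy)

Equilibrium of a rigid end plate with no external load gives equal and opposite internal forces ±P in the two members. Since α_{copper} > α_{nickel alloy}, cooling drives the copper into tension and the nickel alloy into compression.
Setting the final lengths equal and cancelling L: (α₁ − α₂)ΔT = P/(A₁E₁) + P/(A₂E₂).
|α₁ − α₂|·ΔT = 4.4×10⁻⁶ × 132 = 0.0005808.
1/(A₁E₁) + 1/(A₂E₂) = 1/(325×201×10³) + 1/(1050×120×10³) = 2.324×10⁻⁸ N⁻¹.
P = 0.0005808 / 2.324×10⁻⁸ = 24990 N = 24.99 kN.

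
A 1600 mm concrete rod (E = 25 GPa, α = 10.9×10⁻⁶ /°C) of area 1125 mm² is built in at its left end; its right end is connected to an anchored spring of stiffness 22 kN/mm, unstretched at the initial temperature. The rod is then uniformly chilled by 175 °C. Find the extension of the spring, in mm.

δ ≈ 1.36 mm

Free thermal contraction: δ_free = αΔT L = 10.9×10⁻⁶ × 175 × 1600 = 3.052 mm.
Let P be the tensile force in the spring. The rod extends elastically by PL/(AE) and the spring stretches by P/k; together these equal δ_free.
So P = δ_free / [L/(AE) + 1/k] = 3.052 / [ 1600/(1125×25×10³) + 1/(22×10³) ].
P = 3.052 / 0.0001023 = 29820 N.
Spring extension = P/k = 29820/(22×10³) = 1.356 mm.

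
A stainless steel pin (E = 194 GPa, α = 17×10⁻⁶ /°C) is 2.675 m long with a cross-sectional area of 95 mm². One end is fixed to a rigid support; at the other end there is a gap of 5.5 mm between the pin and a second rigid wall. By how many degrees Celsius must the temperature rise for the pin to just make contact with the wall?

ΔT ≈ 121 °C

The gap closes when αΔT L = 5.5 mm, since the pin is still unstressed at that instant.
ΔT = 5.5 / (17×10⁻⁶ × 2675) = 120.9 °C.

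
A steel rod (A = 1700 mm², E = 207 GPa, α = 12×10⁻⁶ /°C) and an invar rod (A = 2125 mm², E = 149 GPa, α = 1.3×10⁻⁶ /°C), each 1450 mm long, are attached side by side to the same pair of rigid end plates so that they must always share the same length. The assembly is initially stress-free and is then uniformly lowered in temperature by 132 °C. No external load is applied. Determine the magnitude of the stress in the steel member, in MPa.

Both members must finish at the same length. With the larger α, the steel tends to over-contract; the plates restrain it, putting the steel in tension and the invar in compression. With no external load the two internal forces are equal and opposite, magnitude P.
Equating the net (thermal + elastic) strains gives |α₁ − α₂|·ΔT = P·[1/(A₁E₁) + 1/(A₂E₂)].
|α₁ − α₂|·ΔT = 10.7×10⁻⁶ × 132 = 0.001412.
1/(A₁E₁) + 1/(A₂E₂) = 1/(1700×207×10³) + 1/(2125×149×10³) = 6×10⁻⁹ N⁻¹.
P = 0.001412 / 6×10⁻⁹ = 235400 N = 235.4 kN.
σ_{steel} = P/A₁ = 235400/1700 = 138.5 MPa, tensile.

σ ≈ 138 MPa (tensile)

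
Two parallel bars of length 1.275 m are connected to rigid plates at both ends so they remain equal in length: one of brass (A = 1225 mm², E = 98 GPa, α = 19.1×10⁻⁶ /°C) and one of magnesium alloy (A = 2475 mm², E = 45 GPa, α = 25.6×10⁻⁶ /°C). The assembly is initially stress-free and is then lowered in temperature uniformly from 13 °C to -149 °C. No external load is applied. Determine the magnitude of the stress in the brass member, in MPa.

The magnesium alloy has the larger α, so on cooling it would change length more than the brass if both were free. The rigid plates force a common final length, so the magnesium alloy is put into tension and the brass into compression, with equal and opposite forces P (no external load).
Setting the final lengths equal and cancelling L: (α₁ − α₂)ΔT = P/(A₁E₁) + P/(A₂E₂).
|α₁ − α₂|·ΔT = 6.5×10⁻⁶ × 162 = 0.001053.
1/(A₁E₁) + 1/(A₂E₂) = 1/(1225×98×10³) + 1/(2475×45×10³) = 1.731×10⁻⁸ N⁻¹.
So P = 0.001053 / 1.731×10⁻⁸ = 60.84 kN.
σ_{brass} = P/A₁ = 60840/1225 = 49.66 MPa, compressive.

σ ≈ 49.7 MPa (compressive)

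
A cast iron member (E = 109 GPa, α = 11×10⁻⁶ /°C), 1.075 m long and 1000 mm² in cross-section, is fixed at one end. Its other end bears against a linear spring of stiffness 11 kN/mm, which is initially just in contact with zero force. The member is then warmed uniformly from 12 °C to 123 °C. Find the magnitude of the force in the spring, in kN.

If the spring were absent the member would lengthen by αΔT L = 11×10⁻⁶ × 111 × 1075 = 1.313 mm.
With a force P in the spring, the elastic change of the member is PL/(AE) and that of the spring is P/k; compatibility requires their sum to equal δ_free.
So P = δ_free / [L/(AE) + 1/k] = 1.313 / [ 1075/(1000×109×10³) + 1/(11×10³) ].
P = 1.313 / 0.0001008 = 13030 N.

P ≈ 13 kN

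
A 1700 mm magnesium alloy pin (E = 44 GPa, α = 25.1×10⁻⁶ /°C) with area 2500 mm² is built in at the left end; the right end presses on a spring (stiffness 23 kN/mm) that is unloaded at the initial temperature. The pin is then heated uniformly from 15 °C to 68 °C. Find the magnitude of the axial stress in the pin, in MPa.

σ ≈ 15.3 MPa (compressive)

The unrestrained thermal change is αΔT L = 25.1×10⁻⁶ × 53 × 1700 = 2.262 mm.
With a force P in the spring, the elastic change of the pin is PL/(AE) and that of the spring is P/k; compatibility requires their sum to equal δ_free.
P [ L/(AE) + 1/k ] = δ_free → P [ 1700/(2500×44×10³) + 1/(23×10³) ] = 2.262.
P = 2.262 / 5.893×10⁻⁵ = 38370 N.
σ = P/A = 38370/2500 = 15.35 MPa.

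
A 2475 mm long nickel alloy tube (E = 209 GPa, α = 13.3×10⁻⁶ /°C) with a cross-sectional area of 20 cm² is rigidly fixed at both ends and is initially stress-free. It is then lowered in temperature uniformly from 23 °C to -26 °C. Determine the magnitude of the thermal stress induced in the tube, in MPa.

σ ≈ 136 MPa (tensile)

With length fixed, the mechanical strain must cancel the thermal strain αΔT = 13.3×10⁻⁶ × 49 = 651.7×10⁻⁶.
σ = EαΔT = 209×10³ × 13.3×10⁻⁶ × 49 = 136.2 MPa (tensile; the tube is trying to contract).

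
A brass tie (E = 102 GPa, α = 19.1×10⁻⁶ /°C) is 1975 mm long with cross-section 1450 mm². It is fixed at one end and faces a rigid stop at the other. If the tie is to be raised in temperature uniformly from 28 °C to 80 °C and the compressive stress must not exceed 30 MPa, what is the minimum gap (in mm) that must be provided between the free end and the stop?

With no wall the tie would lengthen by αΔT L = 19.1×10⁻⁶ × 52 × 1975 = 1.962 mm.
A stress of 30 MPa corresponds to the wall pushing the tie back by σL/E = 30×1975/(102×10³) = 0.5809 mm.
So the gap has to take up the difference, g_min = δ_free − σL/E = 1.962 − 0.5809 = 1.381 mm.

g ≈ 1.38 mm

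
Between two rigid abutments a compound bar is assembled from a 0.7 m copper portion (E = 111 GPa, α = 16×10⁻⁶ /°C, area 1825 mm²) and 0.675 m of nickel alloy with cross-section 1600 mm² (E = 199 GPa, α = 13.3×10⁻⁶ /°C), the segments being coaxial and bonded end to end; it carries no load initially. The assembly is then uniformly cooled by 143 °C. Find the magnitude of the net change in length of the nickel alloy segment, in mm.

|ΔL| ≈ 0.187 mm

If the supports were absent, the total length change would be Σ αᵢΔT Lᵢ = 16×10⁻⁶×143×700 + 13.3×10⁻⁶×143×675 = 2.885 mm.
The walls prevent any net length change, so an axial force P (same in every segment) develops. Compatibility: P · Σ Lᵢ/(AᵢEᵢ) = δ_free.
The series flexibility is Σ Lᵢ/(AᵢEᵢ) = 700/(1825×111×10³) + 675/(1600×199×10³) = 5.575×10⁻⁶ mm/N.
So P = 2.885 / 5.575×10⁻⁶ = 517.5 kN, tensile.
For the nickel alloy segment, free thermal change = 13.3×10⁻⁶×143×675 = 1.284 mm and elastic change from P = 517500×675/(1600×199×10³) = 1.097 mm; these oppose, so the net change is 0.187 mm (segment shortens).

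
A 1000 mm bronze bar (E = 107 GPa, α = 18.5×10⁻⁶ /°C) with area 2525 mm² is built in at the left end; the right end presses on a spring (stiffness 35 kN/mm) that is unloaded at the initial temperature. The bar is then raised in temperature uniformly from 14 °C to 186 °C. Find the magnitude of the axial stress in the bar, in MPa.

σ ≈ 39 MPa (compressive)

The unrestrained thermal change is αΔT L = 18.5×10⁻⁶ × 172 × 1000 = 3.182 mm.
Let P be the compressive force at the spring. The bar shortens elastically by PL/(AE) and the spring compresses by P/k; together these equal δ_free.
So P = δ_free / [L/(AE) + 1/k] = 3.182 / [ 1000/(2525×107×10³) + 1/(35×10³) ].
P = 3.182 / 3.227×10⁻⁵ = 98600 N.
σ = P/A = 98600/2525 = 39.05 MPa.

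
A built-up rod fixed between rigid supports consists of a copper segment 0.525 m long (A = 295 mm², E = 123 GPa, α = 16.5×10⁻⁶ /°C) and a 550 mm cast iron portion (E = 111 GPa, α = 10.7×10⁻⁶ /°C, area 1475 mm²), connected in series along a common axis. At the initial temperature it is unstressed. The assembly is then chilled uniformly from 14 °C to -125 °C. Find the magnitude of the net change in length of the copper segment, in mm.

If the supports were absent, the total length change would be Σ αᵢΔT Lᵢ = 16.5×10⁻⁶×139×525 + 10.7×10⁻⁶×139×550 = 2.022 mm.
The rigid supports impose zero overall length change; the single axial force P common to all segments must satisfy P Σ Lᵢ/(AᵢEᵢ) = δ_free.
Σ Lᵢ/(AᵢEᵢ) = 525/(295×123×10³) + 550/(1475×111×10³) = 1.783×10⁻⁵ mm/N.
P = 2.022 / 1.783×10⁻⁵ = 113400 N = 113.4 kN, tensile.
For the copper segment, free thermal change = 16.5×10⁻⁶×139×525 = 1.204 mm and elastic change from P = 113400×525/(295×123×10³) = 1.641 mm; these oppose, so the net change is 0.437 mm (segment lengthens).

|ΔL| ≈ 0.437 mm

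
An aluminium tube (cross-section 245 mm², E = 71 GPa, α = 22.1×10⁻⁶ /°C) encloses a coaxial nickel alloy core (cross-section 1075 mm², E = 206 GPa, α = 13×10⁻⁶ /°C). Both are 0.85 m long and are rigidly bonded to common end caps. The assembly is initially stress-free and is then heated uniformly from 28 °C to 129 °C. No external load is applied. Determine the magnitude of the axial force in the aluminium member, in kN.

P ≈ 14.8 kN (compressive in the aluminium)

Equilibrium of a rigid end plate with no external load gives equal and opposite internal forces ±P in the two members. Since α_{aluminium} > α_{nickel alloy}, heating drives the aluminium into compression and the nickel alloy into tension.
Equating the net (thermal + elastic) strains gives |α₁ − α₂|·ΔT = P·[1/(A₁E₁) + 1/(A₂E₂)].
|α₁ − α₂|·ΔT = 9.1×10⁻⁶ × 101 = 0.0009191.
1/(A₁E₁) + 1/(A₂E₂) = 1/(245×71×10³) + 1/(1075×206×10³) = 6.2×10⁻⁸ N⁻¹.
P = 0.0009191 / 6.2×10⁻⁸ = 14820 N = 14.82 kN.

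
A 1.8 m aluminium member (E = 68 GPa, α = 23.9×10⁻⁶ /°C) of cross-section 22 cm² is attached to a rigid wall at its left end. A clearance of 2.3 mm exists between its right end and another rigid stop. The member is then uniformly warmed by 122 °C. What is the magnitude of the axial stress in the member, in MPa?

σ ≈ 111 MPa (compressive)

If the wall were absent the member would grow by αΔT L = 23.9×10⁻⁶ × 122 × 1800 = 5.248 mm.
This exceeds the 2.3 mm gap, so the wall pushes back. The portion of expansion that must be recovered elastically is δ_free − gap = 5.248 − 2.3 = 2.948 mm.
That suppressed elongation corresponds to σ = E·Δ/L = 68×10³ × 2.948/1800 = 111.4 MPa.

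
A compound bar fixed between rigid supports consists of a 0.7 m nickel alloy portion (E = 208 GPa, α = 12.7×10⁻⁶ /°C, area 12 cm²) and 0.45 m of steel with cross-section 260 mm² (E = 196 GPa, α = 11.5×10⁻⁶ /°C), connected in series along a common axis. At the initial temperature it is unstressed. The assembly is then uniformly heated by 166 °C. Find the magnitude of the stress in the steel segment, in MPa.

With the walls removed the bar would change length by δ_free = Σ αᵢΔT Lᵢ = 12.7×10⁻⁶×166×700 + 11.5×10⁻⁶×166×450 = 2.335 mm.
The rigid supports impose zero overall length change; the single axial force P common to all segments must satisfy P Σ Lᵢ/(AᵢEᵢ) = δ_free.
Σ Lᵢ/(AᵢEᵢ) = 700/(1200×208×10³) + 450/(260×196×10³) = 1.163×10⁻⁵ mm/N.
Hence P = δ_free / Σ(L/AE) = 2.335/1.163×10⁻⁵ = 200.7 kN (compressive).
σ_{steel} = P / A = 200700 / 260 = 771.8 MPa.

σ ≈ 772 MPa (compressive)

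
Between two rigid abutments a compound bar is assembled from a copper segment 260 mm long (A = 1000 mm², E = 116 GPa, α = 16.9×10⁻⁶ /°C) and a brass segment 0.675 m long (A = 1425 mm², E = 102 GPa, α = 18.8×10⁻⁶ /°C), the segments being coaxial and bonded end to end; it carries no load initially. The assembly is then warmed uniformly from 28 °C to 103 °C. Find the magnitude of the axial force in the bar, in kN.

If the supports were absent, the total length change would be Σ αᵢΔT Lᵢ = 16.9×10⁻⁶×75×260 + 18.8×10⁻⁶×75×675 = 1.281 mm.
Since the ends are fixed, an axial force P builds up, equal in every segment, with P · Σ Lᵢ/(AᵢEᵢ) = δ_free.
Σ Lᵢ/(AᵢEᵢ) = 260/(1000×116×10³) + 675/(1425×102×10³) = 6.885×10⁻⁶ mm/N.
P = 1.281 / 6.885×10⁻⁶ = 186100 N = 186.1 kN, compressive.

P ≈ 186 kN (compressive)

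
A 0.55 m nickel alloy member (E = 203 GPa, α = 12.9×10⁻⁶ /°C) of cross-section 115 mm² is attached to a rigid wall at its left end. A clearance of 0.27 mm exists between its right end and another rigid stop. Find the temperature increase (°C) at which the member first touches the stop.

Contact occurs when the free expansion equals the gap: αΔT L = 0.27 mm.
ΔT = 0.27 / (12.9×10⁻⁶ × 550) = 38.05 °C.

ΔT ≈ 38.1 °C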